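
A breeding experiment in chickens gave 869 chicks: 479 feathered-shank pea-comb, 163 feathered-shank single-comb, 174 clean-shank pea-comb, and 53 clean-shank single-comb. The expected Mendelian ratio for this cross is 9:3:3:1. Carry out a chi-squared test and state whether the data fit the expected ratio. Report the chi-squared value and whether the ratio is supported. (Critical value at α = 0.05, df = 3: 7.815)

The 9:3:3:1 ratio has 16 parts, so with N = 869 the expected counts are:
  feathered-shank pea-comb: 869 × 9/16 = 488.8125
  feathered-shank single-comb: 869 × 3/16 = 162.9375
  clean-shank pea-comb: 869 × 3/16 = 162.9375
  clean-shank single-comb: 869 × 1/16 = 54.3125
χ² = Σ (O − E)² / E
  feathered-shank pea-comb: (479 − 488.8125)² / 488.8125 = 0.1970
  feathered-shank single-comb: (163 − 162.9375)² / 162.9375 = 0.0000
  clean-shank pea-comb: (174 − 162.9375)² / 162.9375 = 0.7511
  clean-shank single-comb: (53 − 54.3125)² / 54.3125 = 0.0317
χ² = 0.1970 + 0.0000 + 0.7511 + 0.0317 = 0.9798 ≈ 0.980
Degrees of freedom = 4 − 1 = 3; critical value at α = 0.05 is 7.815.
Since 0.980 < 7.815, we fail to reject the null hypothesis — the data are consistent with the 9:3:3:1 ratio.

0.980; consistent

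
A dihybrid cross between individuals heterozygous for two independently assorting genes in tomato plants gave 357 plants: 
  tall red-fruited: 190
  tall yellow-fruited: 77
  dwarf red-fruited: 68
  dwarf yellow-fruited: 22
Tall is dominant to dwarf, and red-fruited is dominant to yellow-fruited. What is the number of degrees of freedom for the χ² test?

A dihybrid F₂ with independent assortment and complete dominance at both loci gives a 9:3:3:1 phenotypic ratio.
A goodness-of-fit test with 4 phenotype classes has df = 4 − 1 = 3.

3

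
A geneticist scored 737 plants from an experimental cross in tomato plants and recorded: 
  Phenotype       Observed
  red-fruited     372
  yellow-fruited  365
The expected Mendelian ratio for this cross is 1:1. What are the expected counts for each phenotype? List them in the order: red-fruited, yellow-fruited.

368.5, 368.5

The 1:1 ratio has 2 parts, so with N = 737 the expected counts are:
  red-fruited: 737 × 1/2 = 368.5
  yellow-fruited: 737 × 1/2 = 368.5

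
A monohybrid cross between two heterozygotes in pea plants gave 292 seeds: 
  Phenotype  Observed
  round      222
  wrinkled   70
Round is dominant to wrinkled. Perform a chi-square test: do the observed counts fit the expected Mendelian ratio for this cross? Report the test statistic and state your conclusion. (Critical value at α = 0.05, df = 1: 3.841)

0.164; consistent

For a monohybrid cross between heterozygotes with complete dominance, the expected phenotypic ratio is 3:1.
The 3:1 ratio has 4 parts, so with N = 292 the expected counts are:
  round: 292 × 3/4 = 219
  wrinkled: 292 × 1/4 = 73
χ² = Σ (O − E)² / E
  round: (222 − 219)² / 219 = 0.0411
  wrinkled: (70 − 73)² / 73 = 0.1233
χ² = 0.0411 + 0.1233 = 0.1644 ≈ 0.164
Degrees of freedom = 2 − 1 = 1; critical value at α = 0.05 is 3.841.
Since 0.164 < 3.841, we fail to reject the null hypothesis — the data are consistent with the 3:1 ratio.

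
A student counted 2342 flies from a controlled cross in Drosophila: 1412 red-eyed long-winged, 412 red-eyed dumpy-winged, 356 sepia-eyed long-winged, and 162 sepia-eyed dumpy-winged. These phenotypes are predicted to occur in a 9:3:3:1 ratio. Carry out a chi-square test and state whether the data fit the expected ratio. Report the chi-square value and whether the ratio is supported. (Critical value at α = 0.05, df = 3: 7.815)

25.876; not consistent

Total ratio parts = 16. Expected numbers out of 2342:
  red-eyed long-winged: 2342 × 9/16 = 1317.375
  red-eyed dumpy-winged: 2342 × 3/16 = 439.125
  sepia-eyed long-winged: 2342 × 3/16 = 439.125
  sepia-eyed dumpy-winged: 2342 × 1/16 = 146.375
χ² = Σ (O − E)² / E
  red-eyed long-winged: (1412 − 1317.375)² / 1317.375 = 6.7968
  red-eyed dumpy-winged: (412 − 439.125)² / 439.125 = 1.6755
  sepia-eyed long-winged: (356 − 439.125)² / 439.125 = 15.7353
  sepia-eyed dumpy-winged: (162 − 146.375)² / 146.375 = 1.6679
χ² = 6.7968 + 1.6755 + 15.7353 + 1.6679 = 25.8755 ≈ 25.876
Degrees of freedom = 4 − 1 = 3; critical value at α = 0.05 is 7.815.
Since 25.876 > 7.815, we reject the null hypothesis — the data do not fit the 9:3:3:1 ratio.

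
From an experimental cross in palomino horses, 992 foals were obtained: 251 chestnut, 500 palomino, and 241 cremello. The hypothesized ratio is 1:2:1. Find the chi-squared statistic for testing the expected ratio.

0.266

Under the 1:2:1 hypothesis (Σ ratio = 4, N = 992):
  chestnut: 992 × 1/4 = 248
  palomino: 992 × 2/4 = 496
  cremello: 992 × 1/4 = 248
χ² = Σ (O − E)² / E
  chestnut: (251 − 248)² / 248 = 0.0363
  palomino: (500 − 496)² / 496 = 0.0323
  cremello: (241 − 248)² / 248 = 0.1976
χ² = 0.0363 + 0.0323 + 0.1976 = 0.2662 ≈ 0.266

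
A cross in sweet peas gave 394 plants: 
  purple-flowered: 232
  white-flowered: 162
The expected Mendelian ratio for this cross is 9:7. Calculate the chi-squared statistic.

1.110

Expected counts for N = 394 under a 9:7 ratio (total parts = 16):
  purple-flowered: 394 × 9/16 = 221.625
  white-flowered: 394 × 7/16 = 172.375
χ² = Σ (O − E)² / E
  purple-flowered: (232 − 221.625)² / 221.625 = 0.4857
  white-flowered: (162 − 172.375)² / 172.375 = 0.6245
χ² = 0.4857 + 0.6245 = 1.1102 ≈ 1.110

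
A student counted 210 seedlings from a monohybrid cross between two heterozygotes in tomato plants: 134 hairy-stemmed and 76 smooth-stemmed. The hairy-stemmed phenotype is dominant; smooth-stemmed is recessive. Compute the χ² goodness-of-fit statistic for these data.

For a monohybrid cross between heterozygotes with complete dominance, the expected phenotypic ratio is 3:1.
Total ratio parts = 4. Expected numbers out of 210:
  hairy-stemmed: 210 × 3/4 = 157.5
  smooth-stemmed: 210 × 1/4 = 52.5
χ² = Σ (O − E)² / E
  hairy-stemmed: (134 − 157.5)² / 157.5 = 3.5063
  smooth-stemmed: (76 − 52.5)² / 52.5 = 10.5190
χ² = 3.5063 + 10.5190 = 14.0253 ≈ 14.025

14.025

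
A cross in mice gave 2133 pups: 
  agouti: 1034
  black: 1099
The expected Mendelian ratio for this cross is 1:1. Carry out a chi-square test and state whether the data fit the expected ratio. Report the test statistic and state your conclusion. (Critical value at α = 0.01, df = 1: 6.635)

1.981; consistent

The 1:1 ratio has 2 parts, so with N = 2133 the expected counts are:
  agouti: 2133 × 1/2 = 1066.5
  black: 2133 × 1/2 = 1066.5
χ² = Σ (O − E)² / E
  agouti: (1034 − 1066.5)² / 1066.5 = 0.9904
  black: (1099 − 1066.5)² / 1066.5 = 0.9904
χ² = 0.9904 + 0.9904 = 1.9808 ≈ 1.981
Degrees of freedom = 2 − 1 = 1; critical value at α = 0.01 is 6.635.
Since 1.981 < 6.635, we fail to reject the null hypothesis — the data are consistent with the 1:1 ratio.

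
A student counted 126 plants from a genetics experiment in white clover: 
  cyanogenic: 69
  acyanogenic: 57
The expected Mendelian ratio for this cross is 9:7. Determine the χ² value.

0.113

Total ratio parts = 16. Expected numbers out of 126:
  cyanogenic: 126 × 9/16 = 70.875
  acyanogenic: 126 × 7/16 = 55.125
χ² = Σ (O − E)² / E
  cyanogenic: (69 − 70.875)² / 70.875 = 0.0496
  acyanogenic: (57 − 55.125)² / 55.125 = 0.0638
χ² = 0.0496 + 0.0638 = 0.1134 ≈ 0.113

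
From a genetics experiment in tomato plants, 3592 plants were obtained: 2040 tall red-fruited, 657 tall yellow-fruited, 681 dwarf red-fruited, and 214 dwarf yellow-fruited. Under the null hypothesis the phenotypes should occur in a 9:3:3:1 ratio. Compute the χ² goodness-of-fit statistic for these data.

Under the 9:3:3:1 hypothesis (Σ ratio = 16, N = 3592):
  tall red-fruited: 3592 × 9/16 = 2020.5
  tall yellow-fruited: 3592 × 3/16 = 673.5
  dwarf red-fruited: 3592 × 3/16 = 673.5
  dwarf yellow-fruited: 3592 × 1/16 = 224.5
χ² = Σ (O − E)² / E
  tall red-fruited: (2040 − 2020.5)² / 2020.5 = 0.1882
  tall yellow-fruited: (657 − 673.5)² / 673.5 = 0.4042
  dwarf red-fruited: (681 − 673.5)² / 673.5 = 0.0835
  dwarf yellow-fruited: (214 − 224.5)² / 224.5 = 0.4911
χ² = 0.1882 + 0.4042 + 0.0835 + 0.4911 = 1.167

1.167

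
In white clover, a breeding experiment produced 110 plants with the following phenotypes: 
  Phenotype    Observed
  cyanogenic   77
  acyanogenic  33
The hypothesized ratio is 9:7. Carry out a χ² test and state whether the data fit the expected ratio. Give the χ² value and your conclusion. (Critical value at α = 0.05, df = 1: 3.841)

Under the 9:7 hypothesis (Σ ratio = 16, N = 110):
  cyanogenic: 110 × 9/16 = 61.875
  acyanogenic: 110 × 7/16 = 48.125
χ² = Σ (O − E)² / E
  cyanogenic: (77 − 61.875)² / 61.875 = 3.6972
  acyanogenic: (33 − 48.125)² / 48.125 = 4.7536
χ² = 3.6972 + 4.7536 = 8.4508 ≈ 8.451
Degrees of freedom = 2 − 1 = 1; critical value at α = 0.05 is 3.841.
Since 8.451 > 3.841, we reject the null hypothesis — the data do not fit the 9:7 ratio.

8.451; not consistent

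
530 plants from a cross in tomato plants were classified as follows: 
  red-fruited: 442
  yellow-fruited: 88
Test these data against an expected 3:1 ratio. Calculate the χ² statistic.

Expected counts for N = 530 under a 3:1 ratio (total parts = 4):
  red-fruited: 530 × 3/4 = 397.5
  yellow-fruited: 530 × 1/4 = 132.5
χ² = Σ (O − E)² / E
  red-fruited: (442 − 397.5)² / 397.5 = 4.9818
  yellow-fruited: (88 − 132.5)² / 132.5 = 14.9453
χ² = 4.9818 + 14.9453 = 19.9271 ≈ 19.927

19.927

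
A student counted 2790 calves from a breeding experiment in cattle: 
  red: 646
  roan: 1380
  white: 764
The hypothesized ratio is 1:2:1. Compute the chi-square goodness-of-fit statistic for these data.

The 1:2:1 ratio has 4 parts, so with N = 2790 the expected counts are:
  red: 2790 × 1/4 = 697.5
  roan: 2790 × 2/4 = 1395
  white: 2790 × 1/4 = 697.5
χ² = Σ (O − E)² / E
  red: (646 − 697.5)² / 697.5 = 3.8025
  roan: (1380 − 1395)² / 1395 = 0.1613
  white: (764 − 697.5)² / 697.5 = 6.3401
χ² = 3.8025 + 0.1613 + 6.3401 = 10.3039 ≈ 10.304

10.304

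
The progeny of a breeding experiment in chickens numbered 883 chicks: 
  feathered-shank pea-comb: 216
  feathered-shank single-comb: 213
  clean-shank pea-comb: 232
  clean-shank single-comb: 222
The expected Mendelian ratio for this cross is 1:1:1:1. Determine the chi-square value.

Total ratio parts = 4. Expected numbers out of 883:
  feathered-shank pea-comb: 883 × 1/4 = 220.75
  feathered-shank single-comb: 883 × 1/4 = 220.75
  clean-shank pea-comb: 883 × 1/4 = 220.75
  clean-shank single-comb: 883 × 1/4 = 220.75
χ² = Σ (O − E)² / E
  feathered-shank pea-comb: (216 − 220.75)² / 220.75 = 0.1022
  feathered-shank single-comb: (213 − 220.75)² / 220.75 = 0.2721
  clean-shank pea-comb: (232 − 220.75)² / 220.75 = 0.5733
  clean-shank single-comb: (222 − 220.75)² / 220.75 = 0.0071
χ² = 0.1022 + 0.2721 + 0.5733 + 0.0071 = 0.9547 ≈ 0.955

0.955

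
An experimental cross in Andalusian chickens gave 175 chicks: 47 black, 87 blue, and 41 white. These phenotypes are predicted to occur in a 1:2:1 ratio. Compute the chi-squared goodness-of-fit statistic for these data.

0.417

Expected counts for N = 175 under a 1:2:1 ratio (total parts = 4):
  black: 175 × 1/4 = 43.75
  blue: 175 × 2/4 = 87.5
  white: 175 × 1/4 = 43.75
χ² = Σ (O − E)² / E
  black: (47 − 43.75)² / 43.75 = 0.2414
  blue: (87 − 87.5)² / 87.5 = 0.0029
  white: (41 − 43.75)² / 43.75 = 0.1729
χ² = 0.2414 + 0.0029 + 0.1729 = 0.4172 ≈ 0.417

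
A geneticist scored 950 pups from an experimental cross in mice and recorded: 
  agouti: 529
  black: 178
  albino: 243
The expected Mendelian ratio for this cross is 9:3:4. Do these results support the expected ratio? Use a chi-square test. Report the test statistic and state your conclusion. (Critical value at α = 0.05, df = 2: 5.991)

0.182; consistent

The 9:3:4 ratio has 16 parts, so with N = 950 the expected counts are:
  agouti: 950 × 9/16 = 534.375
  black: 950 × 3/16 = 178.125
  albino: 950 × 4/16 = 237.5
χ² = Σ (O − E)² / E
  agouti: (529 − 534.375)² / 534.375 = 0.0541
  black: (178 − 178.125)² / 178.125 = 0.0001
  albino: (243 − 237.5)² / 237.5 = 0.1274
χ² = 0.0541 + 0.0001 + 0.1274 = 0.1816 ≈ 0.182
Degrees of freedom = 3 − 1 = 2; critical value at α = 0.05 is 5.991.
Since 0.182 < 5.991, we fail to reject the null hypothesis — the data are consistent with the 9:3:4 ratio.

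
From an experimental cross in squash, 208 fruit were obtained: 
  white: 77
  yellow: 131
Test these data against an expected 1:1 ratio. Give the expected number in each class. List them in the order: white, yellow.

Total ratio parts = 2. Expected numbers out of 208:
  white: 208 × 1/2 = 104
  yellow: 208 × 1/2 = 104

104, 104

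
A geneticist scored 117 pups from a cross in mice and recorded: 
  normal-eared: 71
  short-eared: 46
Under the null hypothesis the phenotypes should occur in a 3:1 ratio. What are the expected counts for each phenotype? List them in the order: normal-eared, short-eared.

Under the 3:1 hypothesis (Σ ratio = 4, N = 117):
  normal-eared: 117 × 3/4 = 87.75
  short-eared: 117 × 1/4 = 29.25

87.75, 29.25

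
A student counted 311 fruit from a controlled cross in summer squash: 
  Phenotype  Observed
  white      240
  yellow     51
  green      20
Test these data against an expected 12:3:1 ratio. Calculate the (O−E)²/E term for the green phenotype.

Total ratio parts = 16. Expected numbers out of 311:
  white: 311 × 12/16 = 233.25
  yellow: 311 × 3/16 = 58.3125
  green: 311 × 1/16 = 19.4375
Contribution of green: (20 − 19.4375)² / 19.4375 = 0.0163

0.016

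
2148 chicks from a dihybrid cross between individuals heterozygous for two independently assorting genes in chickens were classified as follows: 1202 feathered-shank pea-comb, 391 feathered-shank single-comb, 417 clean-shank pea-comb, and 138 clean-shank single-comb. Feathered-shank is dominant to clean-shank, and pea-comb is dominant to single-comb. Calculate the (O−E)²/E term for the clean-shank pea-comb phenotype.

A dihybrid F₂ with independent assortment and complete dominance at both loci gives a 9:3:3:1 phenotypic ratio.
Expected counts for N = 2148 under a 9:3:3:1 ratio (total parts = 16):
  feathered-shank pea-comb: 2148 × 9/16 = 1208.25
  feathered-shank single-comb: 2148 × 3/16 = 402.75
  clean-shank pea-comb: 2148 × 3/16 = 402.75
  clean-shank single-comb: 2148 × 1/16 = 134.25
Contribution of clean-shank pea-comb: (417 − 402.75)² / 402.75 = 0.5042

0.504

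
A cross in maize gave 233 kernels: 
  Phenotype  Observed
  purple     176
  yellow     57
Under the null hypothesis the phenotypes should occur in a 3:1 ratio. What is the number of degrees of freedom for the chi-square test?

A goodness-of-fit test with 2 phenotype classes has df = 2 − 1 = 1.

1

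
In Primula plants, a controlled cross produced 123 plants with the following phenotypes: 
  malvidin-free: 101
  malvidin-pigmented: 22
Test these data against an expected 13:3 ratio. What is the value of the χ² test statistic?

Total ratio parts = 16. Expected numbers out of 123:
  malvidin-free: 123 × 13/16 = 99.9375
  malvidin-pigmented: 123 × 3/16 = 23.0625
χ² = Σ (O − E)² / E
  malvidin-free: (101 − 99.9375)² / 99.9375 = 0.0113
  malvidin-pigmented: (22 − 23.0625)² / 23.0625 = 0.0489
χ² = 0.0113 + 0.0489 = 0.0602 ≈ 0.060

0.060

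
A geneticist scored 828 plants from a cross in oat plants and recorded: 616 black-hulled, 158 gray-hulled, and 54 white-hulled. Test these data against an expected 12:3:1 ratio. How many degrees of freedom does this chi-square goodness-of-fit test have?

2

A goodness-of-fit test with 3 phenotype classes has df = 3 − 1 = 2.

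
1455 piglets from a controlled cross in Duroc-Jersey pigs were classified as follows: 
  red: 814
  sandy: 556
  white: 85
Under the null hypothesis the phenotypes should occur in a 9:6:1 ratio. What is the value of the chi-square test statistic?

The 9:6:1 ratio has 16 parts, so with N = 1455 the expected counts are:
  red: 1455 × 9/16 = 818.4375
  sandy: 1455 × 6/16 = 545.625
  white: 1455 × 1/16 = 90.9375
χ² = Σ (O − E)² / E
  red: (814 − 818.4375)² / 818.4375 = 0.0241
  sandy: (556 − 545.625)² / 545.625 = 0.1973
  white: (85 − 90.9375)² / 90.9375 = 0.3877
χ² = 0.0241 + 0.1973 + 0.3877 = 0.6091 ≈ 0.609

0.609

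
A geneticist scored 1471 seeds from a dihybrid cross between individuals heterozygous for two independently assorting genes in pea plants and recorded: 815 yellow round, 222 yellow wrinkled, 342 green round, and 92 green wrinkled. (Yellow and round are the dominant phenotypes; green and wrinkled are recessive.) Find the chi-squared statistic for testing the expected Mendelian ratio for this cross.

A dihybrid F₂ with independent assortment and complete dominance at both loci gives a 9:3:3:1 phenotypic ratio.
Under the 9:3:3:1 hypothesis (Σ ratio = 16, N = 1471):
  yellow round: 1471 × 9/16 = 827.4375
  yellow wrinkled: 1471 × 3/16 = 275.8125
  green round: 1471 × 3/16 = 275.8125
  green wrinkled: 1471 × 1/16 = 91.9375
χ² = Σ (O − E)² / E
  yellow round: (815 − 827.4375)² / 827.4375 = 0.1870
  yellow wrinkled: (222 − 275.8125)² / 275.8125 = 10.4991
  green round: (342 − 275.8125)² / 275.8125 = 15.8832
  green wrinkled: (92 − 91.9375)² / 91.9375 = 0.0000
χ² = 0.1870 + 10.4991 + 15.8832 + 0.0000 = 26.5693 ≈ 26.569

26.569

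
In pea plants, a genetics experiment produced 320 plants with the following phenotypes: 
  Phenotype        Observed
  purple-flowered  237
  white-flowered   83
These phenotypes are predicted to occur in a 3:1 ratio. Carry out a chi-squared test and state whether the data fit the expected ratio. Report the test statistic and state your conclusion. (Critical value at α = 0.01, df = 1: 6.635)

0.150; consistent

Expected counts for N = 320 under a 3:1 ratio (total parts = 4):
  purple-flowered: 320 × 3/4 = 240
  white-flowered: 320 × 1/4 = 80
χ² = Σ (O − E)² / E
  purple-flowered: (237 − 240)² / 240 = 0.0375
  white-flowered: (83 − 80)² / 80 = 0.1125
χ² = 0.0375 + 0.1125 = 0.150
Degrees of freedom = 2 − 1 = 1; critical value at α = 0.01 is 6.635.
Since 0.150 < 6.635, we fail to reject the null hypothesis — the data are consistent with the 3:1 ratio.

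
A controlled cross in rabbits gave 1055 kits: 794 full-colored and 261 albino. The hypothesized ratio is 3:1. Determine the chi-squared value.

0.038

Expected counts for N = 1055 under a 3:1 ratio (total parts = 4):
  full-colored: 1055 × 3/4 = 791.25
  albino: 1055 × 1/4 = 263.75
χ² = Σ (O − E)² / E
  full-colored: (794 − 791.25)² / 791.25 = 0.0096
  albino: (261 − 263.75)² / 263.75 = 0.0287
χ² = 0.0096 + 0.0287 = 0.0383 ≈ 0.038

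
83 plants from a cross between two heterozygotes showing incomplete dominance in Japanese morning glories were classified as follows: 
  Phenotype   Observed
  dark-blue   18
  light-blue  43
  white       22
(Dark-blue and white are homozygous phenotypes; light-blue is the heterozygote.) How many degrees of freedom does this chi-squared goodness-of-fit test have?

2

With incomplete dominance, a heterozygote × heterozygote cross gives a 1:2:1 phenotypic ratio.
A goodness-of-fit test with 3 phenotype classes has df = 3 − 1 = 2.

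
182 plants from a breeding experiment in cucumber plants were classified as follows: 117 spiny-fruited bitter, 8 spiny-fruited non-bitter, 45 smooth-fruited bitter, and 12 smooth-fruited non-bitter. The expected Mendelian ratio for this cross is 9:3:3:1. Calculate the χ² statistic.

25.590

Total ratio parts = 16. Expected numbers out of 182:
  spiny-fruited bitter: 182 × 9/16 = 102.375
  spiny-fruited non-bitter: 182 × 3/16 = 34.125
  smooth-fruited bitter: 182 × 3/16 = 34.125
  smooth-fruited non-bitter: 182 × 1/16 = 11.375
χ² = Σ (O − E)² / E
  spiny-fruited bitter: (117 − 102.375)² / 102.375 = 2.0893
  spiny-fruited non-bitter: (8 − 34.125)² / 34.125 = 20.0005
  smooth-fruited bitter: (45 − 34.125)² / 34.125 = 3.4657
  smooth-fruited non-bitter: (12 − 11.375)² / 11.375 = 0.0343
χ² = 2.0893 + 20.0005 + 3.4657 + 0.0343 = 25.5898 ≈ 25.590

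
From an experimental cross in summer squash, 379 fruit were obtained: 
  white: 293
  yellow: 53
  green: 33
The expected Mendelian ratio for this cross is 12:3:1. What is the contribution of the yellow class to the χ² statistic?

The 12:3:1 ratio has 16 parts, so with N = 379 the expected counts are:
  white: 379 × 12/16 = 284.25
  yellow: 379 × 3/16 = 71.0625
  green: 379 × 1/16 = 23.6875
Contribution of yellow: (53 − 71.0625)² / 71.0625 = 4.5911

4.591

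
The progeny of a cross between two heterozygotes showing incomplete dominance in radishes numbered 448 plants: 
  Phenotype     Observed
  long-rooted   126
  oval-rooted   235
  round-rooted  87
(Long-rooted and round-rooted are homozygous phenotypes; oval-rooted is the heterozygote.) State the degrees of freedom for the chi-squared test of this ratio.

With incomplete dominance, a heterozygote × heterozygote cross gives a 1:2:1 phenotypic ratio.
A goodness-of-fit test with 3 phenotype classes has df = 3 − 1 = 2.

2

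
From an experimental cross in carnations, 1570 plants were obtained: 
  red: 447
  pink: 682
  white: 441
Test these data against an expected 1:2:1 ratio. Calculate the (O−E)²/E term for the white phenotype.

The 1:2:1 ratio has 4 parts, so with N = 1570 the expected counts are:
  red: 1570 × 1/4 = 392.5
  pink: 1570 × 2/4 = 785
  white: 1570 × 1/4 = 392.5
Contribution of white: (441 − 392.5)² / 392.5 = 5.9930

5.993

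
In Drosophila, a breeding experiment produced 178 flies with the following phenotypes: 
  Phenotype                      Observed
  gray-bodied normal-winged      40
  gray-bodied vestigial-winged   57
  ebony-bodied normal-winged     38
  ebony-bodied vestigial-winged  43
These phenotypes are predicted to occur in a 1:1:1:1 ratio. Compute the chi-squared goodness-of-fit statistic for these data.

Expected counts for N = 178 under a 1:1:1:1 ratio (total parts = 4):
  gray-bodied normal-winged: 178 × 1/4 = 44.5
  gray-bodied vestigial-winged: 178 × 1/4 = 44.5
  ebony-bodied normal-winged: 178 × 1/4 = 44.5
  ebony-bodied vestigial-winged: 178 × 1/4 = 44.5
χ² = Σ (O − E)² / E
  gray-bodied normal-winged: (40 − 44.5)² / 44.5 = 0.4551
  gray-bodied vestigial-winged: (57 − 44.5)² / 44.5 = 3.5112
  ebony-bodied normal-winged: (38 − 44.5)² / 44.5 = 0.9494
  ebony-bodied vestigial-winged: (43 − 44.5)² / 44.5 = 0.0506
χ² = 0.4551 + 3.5112 + 0.9494 + 0.0506 = 4.9663 ≈ 4.966

4.966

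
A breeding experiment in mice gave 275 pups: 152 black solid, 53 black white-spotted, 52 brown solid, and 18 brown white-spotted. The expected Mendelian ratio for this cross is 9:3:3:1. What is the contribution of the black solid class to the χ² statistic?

0.047

Under the 9:3:3:1 hypothesis (Σ ratio = 16, N = 275):
  black solid: 275 × 9/16 = 154.6875
  black white-spotted: 275 × 3/16 = 51.5625
  brown solid: 275 × 3/16 = 51.5625
  brown white-spotted: 275 × 1/16 = 17.1875
Contribution of black solid: (152 − 154.6875)² / 154.6875 = 0.0467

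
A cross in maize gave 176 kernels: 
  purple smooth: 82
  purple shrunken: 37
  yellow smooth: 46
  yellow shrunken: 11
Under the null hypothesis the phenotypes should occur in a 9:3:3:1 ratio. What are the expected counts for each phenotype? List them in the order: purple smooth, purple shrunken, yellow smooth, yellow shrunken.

99, 33, 33, 11

Expected counts for N = 176 under a 9:3:3:1 ratio (total parts = 16):
  purple smooth: 176 × 9/16 = 99
  purple shrunken: 176 × 3/16 = 33
  yellow smooth: 176 × 3/16 = 33
  yellow shrunken: 176 × 1/16 = 11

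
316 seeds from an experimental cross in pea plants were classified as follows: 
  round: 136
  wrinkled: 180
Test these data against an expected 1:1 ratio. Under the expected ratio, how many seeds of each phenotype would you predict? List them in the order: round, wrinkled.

158, 158

The 1:1 ratio has 2 parts, so with N = 316 the expected counts are:
  round: 316 × 1/2 = 158
  wrinkled: 316 × 1/2 = 158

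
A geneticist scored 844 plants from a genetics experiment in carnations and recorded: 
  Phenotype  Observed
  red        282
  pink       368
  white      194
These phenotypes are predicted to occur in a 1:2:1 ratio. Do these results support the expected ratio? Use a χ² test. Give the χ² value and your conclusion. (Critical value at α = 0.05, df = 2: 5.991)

The 1:2:1 ratio has 4 parts, so with N = 844 the expected counts are:
  red: 844 × 1/4 = 211
  pink: 844 × 2/4 = 422
  white: 844 × 1/4 = 211
χ² = Σ (O − E)² / E
  red: (282 − 211)² / 211 = 23.8910
  pink: (368 − 422)² / 422 = 6.9100
  white: (194 − 211)² / 211 = 1.3697
χ² = 23.8910 + 6.9100 + 1.3697 = 32.1707 ≈ 32.171
Degrees of freedom = 3 − 1 = 2; critical value at α = 0.05 is 5.991.
Since 32.171 > 5.991, we reject the null hypothesis — the data do not fit the 1:2:1 ratio.

32.171; not consistent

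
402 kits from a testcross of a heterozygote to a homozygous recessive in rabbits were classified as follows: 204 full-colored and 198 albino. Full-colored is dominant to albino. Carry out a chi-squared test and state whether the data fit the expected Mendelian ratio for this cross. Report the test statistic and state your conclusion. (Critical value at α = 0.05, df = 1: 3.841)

A testcross of a heterozygote (Aa × aa) gives a 1:1 phenotypic ratio.
The 1:1 ratio has 2 parts, so with N = 402 the expected counts are:
  full-colored: 402 × 1/2 = 201
  albino: 402 × 1/2 = 201
χ² = Σ (O − E)² / E
  full-colored: (204 − 201)² / 201 = 0.0448
  albino: (198 − 201)² / 201 = 0.0448
χ² = 0.0448 + 0.0448 = 0.0896 ≈ 0.090
Degrees of freedom = 2 − 1 = 1; critical value at α = 0.05 is 3.841.
Since 0.090 < 3.841, we fail to reject the null hypothesis — the data are consistent with the 1:1 ratio.

0.090; consistent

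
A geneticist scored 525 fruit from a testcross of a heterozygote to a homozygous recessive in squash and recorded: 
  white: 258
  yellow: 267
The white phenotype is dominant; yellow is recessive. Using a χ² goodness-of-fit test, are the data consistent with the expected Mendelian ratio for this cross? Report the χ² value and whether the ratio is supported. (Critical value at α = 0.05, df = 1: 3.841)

0.154; consistent

A testcross of a heterozygote (Aa × aa) gives a 1:1 phenotypic ratio.
Expected counts for N = 525 under a 1:1 ratio (total parts = 2):
  white: 525 × 1/2 = 262.5
  yellow: 525 × 1/2 = 262.5
χ² = Σ (O − E)² / E
  white: (258 − 262.5)² / 262.5 = 0.0771
  yellow: (267 − 262.5)² / 262.5 = 0.0771
χ² = 0.0771 + 0.0771 = 0.1542 ≈ 0.154
Degrees of freedom = 2 − 1 = 1; critical value at α = 0.05 is 3.841.
Since 0.154 < 3.841, we fail to reject the null hypothesis — the data are consistent with the 1:1 ratio.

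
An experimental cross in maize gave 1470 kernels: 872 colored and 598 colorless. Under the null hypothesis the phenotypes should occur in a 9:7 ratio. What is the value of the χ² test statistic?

5.629

Under the 9:7 hypothesis (Σ ratio = 16, N = 1470):
  colored: 1470 × 9/16 = 826.875
  colorless: 1470 × 7/16 = 643.125
χ² = Σ (O − E)² / E
  colored: (872 − 826.875)² / 826.875 = 2.4626
  colorless: (598 − 643.125)² / 643.125 = 3.1662
χ² = 2.4626 + 3.1662 = 5.6288 ≈ 5.629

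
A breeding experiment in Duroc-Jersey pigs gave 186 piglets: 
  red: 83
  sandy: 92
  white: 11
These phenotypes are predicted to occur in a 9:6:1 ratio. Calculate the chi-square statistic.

11.601

Under the 9:6:1 hypothesis (Σ ratio = 16, N = 186):
  red: 186 × 9/16 = 104.625
  sandy: 186 × 6/16 = 69.75
  white: 186 × 1/16 = 11.625
χ² = Σ (O − E)² / E
  red: (83 − 104.625)² / 104.625 = 4.4697
  sandy: (92 − 69.75)² / 69.75 = 7.0977
  white: (11 − 11.625)² / 11.625 = 0.0336
χ² = 4.4697 + 7.0977 + 0.0336 = 11.601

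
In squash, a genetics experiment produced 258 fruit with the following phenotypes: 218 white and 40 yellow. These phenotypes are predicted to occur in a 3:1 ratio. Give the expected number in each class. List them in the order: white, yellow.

193.5, 64.5

Expected counts for N = 258 under a 3:1 ratio (total parts = 4):
  white: 258 × 3/4 = 193.5
  yellow: 258 × 1/4 = 64.5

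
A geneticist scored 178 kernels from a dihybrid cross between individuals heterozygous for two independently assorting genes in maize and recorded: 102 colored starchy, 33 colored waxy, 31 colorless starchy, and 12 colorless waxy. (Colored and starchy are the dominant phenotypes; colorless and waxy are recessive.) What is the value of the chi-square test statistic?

0.277

A dihybrid F₂ with independent assortment and complete dominance at both loci gives a 9:3:3:1 phenotypic ratio.
Expected counts for N = 178 under a 9:3:3:1 ratio (total parts = 16):
  colored starchy: 178 × 9/16 = 100.125
  colored waxy: 178 × 3/16 = 33.375
  colorless starchy: 178 × 3/16 = 33.375
  colorless waxy: 178 × 1/16 = 11.125
χ² = Σ (O − E)² / E
  colored starchy: (102 − 100.125)² / 100.125 = 0.0351
  colored waxy: (33 − 33.375)² / 33.375 = 0.0042
  colorless starchy: (31 − 33.375)² / 33.375 = 0.1690
  colorless waxy: (12 − 11.125)² / 11.125 = 0.0688
χ² = 0.0351 + 0.0042 + 0.1690 + 0.0688 = 0.2771 ≈ 0.277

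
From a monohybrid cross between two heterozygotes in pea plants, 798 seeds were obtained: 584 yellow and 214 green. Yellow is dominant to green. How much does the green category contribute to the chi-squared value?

For a monohybrid cross between heterozygotes with complete dominance, the expected phenotypic ratio is 3:1.
Expected counts for N = 798 under a 3:1 ratio (total parts = 4):
  yellow: 798 × 3/4 = 598.5
  green: 798 × 1/4 = 199.5
Contribution of green: (214 − 199.5)² / 199.5 = 1.0539

1.054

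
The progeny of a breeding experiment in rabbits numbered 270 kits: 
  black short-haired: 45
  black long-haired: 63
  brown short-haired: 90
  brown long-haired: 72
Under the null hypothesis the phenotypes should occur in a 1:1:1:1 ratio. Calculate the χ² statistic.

15.600

The 1:1:1:1 ratio has 4 parts, so with N = 270 the expected counts are:
  black short-haired: 270 × 1/4 = 67.5
  black long-haired: 270 × 1/4 = 67.5
  brown short-haired: 270 × 1/4 = 67.5
  brown long-haired: 270 × 1/4 = 67.5
χ² = Σ (O − E)² / E
  black short-haired: (45 − 67.5)² / 67.5 = 7.5000
  black long-haired: (63 − 67.5)² / 67.5 = 0.3000
  brown short-haired: (90 − 67.5)² / 67.5 = 7.5000
  brown long-haired: (72 − 67.5)² / 67.5 = 0.3000
χ² = 7.5000 + 0.3000 + 7.5000 + 0.3000 = 15.600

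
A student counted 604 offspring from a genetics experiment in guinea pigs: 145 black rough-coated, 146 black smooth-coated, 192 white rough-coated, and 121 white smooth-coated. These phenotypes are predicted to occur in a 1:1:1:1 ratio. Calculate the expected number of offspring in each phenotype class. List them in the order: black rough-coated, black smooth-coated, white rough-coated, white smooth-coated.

151, 151, 151, 151

Expected counts for N = 604 under a 1:1:1:1 ratio (total parts = 4):
  black rough-coated: 604 × 1/4 = 151
  black smooth-coated: 604 × 1/4 = 151
  white rough-coated: 604 × 1/4 = 151
  white smooth-coated: 604 × 1/4 = 151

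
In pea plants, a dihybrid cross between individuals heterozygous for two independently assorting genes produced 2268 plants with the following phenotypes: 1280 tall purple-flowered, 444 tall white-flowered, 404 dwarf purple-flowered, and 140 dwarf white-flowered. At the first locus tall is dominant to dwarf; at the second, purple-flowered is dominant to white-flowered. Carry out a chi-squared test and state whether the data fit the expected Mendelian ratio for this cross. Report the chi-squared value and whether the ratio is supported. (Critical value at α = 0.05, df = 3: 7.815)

1.924; consistent

A dihybrid F₂ with independent assortment and complete dominance at both loci gives a 9:3:3:1 phenotypic ratio.
Expected counts for N = 2268 under a 9:3:3:1 ratio (total parts = 16):
  tall purple-flowered: 2268 × 9/16 = 1275.75
  tall white-flowered: 2268 × 3/16 = 425.25
  dwarf purple-flowered: 2268 × 3/16 = 425.25
  dwarf white-flowered: 2268 × 1/16 = 141.75
χ² = Σ (O − E)² / E
  tall purple-flowered: (1280 − 1275.75)² / 1275.75 = 0.0142
  tall white-flowered: (444 − 425.25)² / 425.25 = 0.8267
  dwarf purple-flowered: (404 − 425.25)² / 425.25 = 1.0619
  dwarf white-flowered: (140 − 141.75)² / 141.75 = 0.0216
χ² = 0.0142 + 0.8267 + 1.0619 + 0.0216 = 1.9244 ≈ 1.924
Degrees of freedom = 4 − 1 = 3; critical value at α = 0.05 is 7.815.
Since 1.924 < 7.815, we fail to reject the null hypothesis — the data are consistent with the 9:3:3:1 ratio.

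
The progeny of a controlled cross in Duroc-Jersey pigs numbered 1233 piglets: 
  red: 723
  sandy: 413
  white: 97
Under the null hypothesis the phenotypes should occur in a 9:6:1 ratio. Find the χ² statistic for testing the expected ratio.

11.680

The 9:6:1 ratio has 16 parts, so with N = 1233 the expected counts are:
  red: 1233 × 9/16 = 693.5625
  sandy: 1233 × 6/16 = 462.375
  white: 1233 × 1/16 = 77.0625
χ² = Σ (O − E)² / E
  red: (723 − 693.5625)² / 693.5625 = 1.2494
  sandy: (413 − 462.375)² / 462.375 = 5.2725
  white: (97 − 77.0625)² / 77.0625 = 5.1582
χ² = 1.2494 + 5.2725 + 5.1582 = 11.6801 ≈ 11.680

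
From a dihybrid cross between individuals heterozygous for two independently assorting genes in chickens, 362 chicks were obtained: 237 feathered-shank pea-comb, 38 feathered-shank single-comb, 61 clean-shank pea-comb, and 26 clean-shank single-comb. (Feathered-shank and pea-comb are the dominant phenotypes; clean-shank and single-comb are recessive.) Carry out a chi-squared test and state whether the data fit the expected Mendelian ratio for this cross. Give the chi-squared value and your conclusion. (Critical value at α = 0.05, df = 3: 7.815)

A dihybrid F₂ with independent assortment and complete dominance at both loci gives a 9:3:3:1 phenotypic ratio.
Expected counts for N = 362 under a 9:3:3:1 ratio (total parts = 16):
  feathered-shank pea-comb: 362 × 9/16 = 203.625
  feathered-shank single-comb: 362 × 3/16 = 67.875
  clean-shank pea-comb: 362 × 3/16 = 67.875
  clean-shank single-comb: 362 × 1/16 = 22.625
χ² = Σ (O − E)² / E
  feathered-shank pea-comb: (237 − 203.625)² / 203.625 = 5.4703
  feathered-shank single-comb: (38 − 67.875)² / 67.875 = 13.1494
  clean-shank pea-comb: (61 − 67.875)² / 67.875 = 0.6964
  clean-shank single-comb: (26 − 22.625)² / 22.625 = 0.5035
χ² = 5.4703 + 13.1494 + 0.6964 + 0.5035 = 19.8196 ≈ 19.820
Degrees of freedom = 4 − 1 = 3; critical value at α = 0.05 is 7.815.
Since 19.820 > 7.815, we reject the null hypothesis — the data do not fit the 9:3:3:1 ratio.

19.820; not consistent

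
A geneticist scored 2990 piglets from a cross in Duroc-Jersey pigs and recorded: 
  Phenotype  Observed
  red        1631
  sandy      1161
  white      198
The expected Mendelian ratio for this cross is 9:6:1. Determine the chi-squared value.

The 9:6:1 ratio has 16 parts, so with N = 2990 the expected counts are:
  red: 2990 × 9/16 = 1681.875
  sandy: 2990 × 6/16 = 1121.25
  white: 2990 × 1/16 = 186.875
χ² = Σ (O − E)² / E
  red: (1631 − 1681.875)² / 1681.875 = 1.5389
  sandy: (1161 − 1121.25)² / 1121.25 = 1.4092
  white: (198 − 186.875)² / 186.875 = 0.6623
χ² = 1.5389 + 1.4092 + 0.6623 = 3.6104 ≈ 3.610

3.610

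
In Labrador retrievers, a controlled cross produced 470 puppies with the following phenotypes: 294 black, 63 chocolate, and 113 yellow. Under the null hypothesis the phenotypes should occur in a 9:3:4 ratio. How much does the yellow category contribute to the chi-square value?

0.172

Expected counts for N = 470 under a 9:3:4 ratio (total parts = 16):
  black: 470 × 9/16 = 264.375
  chocolate: 470 × 3/16 = 88.125
  yellow: 470 × 4/16 = 117.5
Contribution of yellow: (113 − 117.5)² / 117.5 = 0.1723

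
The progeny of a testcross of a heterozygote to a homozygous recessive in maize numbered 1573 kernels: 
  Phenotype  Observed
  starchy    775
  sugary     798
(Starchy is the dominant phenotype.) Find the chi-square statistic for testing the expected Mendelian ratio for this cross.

A testcross of a heterozygote (Aa × aa) gives a 1:1 phenotypic ratio.
Expected counts for N = 1573 under a 1:1 ratio (total parts = 2):
  starchy: 1573 × 1/2 = 786.5
  sugary: 1573 × 1/2 = 786.5
χ² = Σ (O − E)² / E
  starchy: (775 − 786.5)² / 786.5 = 0.1682
  sugary: (798 − 786.5)² / 786.5 = 0.1682
χ² = 0.1682 + 0.1682 = 0.3364 ≈ 0.336

0.336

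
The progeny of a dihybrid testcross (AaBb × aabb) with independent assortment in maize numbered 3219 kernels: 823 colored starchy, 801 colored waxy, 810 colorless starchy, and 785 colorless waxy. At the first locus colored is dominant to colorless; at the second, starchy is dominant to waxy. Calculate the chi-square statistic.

0.950

A dihybrid testcross with independent assortment gives a 1:1:1:1 ratio.
Expected counts for N = 3219 under a 1:1:1:1 ratio (total parts = 4):
  colored starchy: 3219 × 1/4 = 804.75
  colored waxy: 3219 × 1/4 = 804.75
  colorless starchy: 3219 × 1/4 = 804.75
  colorless waxy: 3219 × 1/4 = 804.75
χ² = Σ (O − E)² / E
  colored starchy: (823 − 804.75)² / 804.75 = 0.4139
  colored waxy: (801 − 804.75)² / 804.75 = 0.0175
  colorless starchy: (810 − 804.75)² / 804.75 = 0.0342
  colorless waxy: (785 − 804.75)² / 804.75 = 0.4847
χ² = 0.4139 + 0.0175 + 0.0342 + 0.4847 = 0.9503 ≈ 0.950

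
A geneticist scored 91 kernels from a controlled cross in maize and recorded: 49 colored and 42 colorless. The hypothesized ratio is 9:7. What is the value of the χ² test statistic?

Expected counts for N = 91 under a 9:7 ratio (total parts = 16):
  colored: 91 × 9/16 = 51.1875
  colorless: 91 × 7/16 = 39.8125
χ² = Σ (O − E)² / E
  colored: (49 − 51.1875)² / 51.1875 = 0.0935
  colorless: (42 − 39.8125)² / 39.8125 = 0.1202
χ² = 0.0935 + 0.1202 = 0.2137 ≈ 0.214

0.214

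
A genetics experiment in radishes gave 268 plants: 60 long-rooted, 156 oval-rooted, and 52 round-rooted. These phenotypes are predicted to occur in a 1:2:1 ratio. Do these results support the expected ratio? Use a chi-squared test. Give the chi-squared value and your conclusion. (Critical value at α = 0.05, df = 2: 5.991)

The 1:2:1 ratio has 4 parts, so with N = 268 the expected counts are:
  long-rooted: 268 × 1/4 = 67
  oval-rooted: 268 × 2/4 = 134
  round-rooted: 268 × 1/4 = 67
χ² = Σ (O − E)² / E
  long-rooted: (60 − 67)² / 67 = 0.7313
  oval-rooted: (156 − 134)² / 134 = 3.6119
  round-rooted: (52 − 67)² / 67 = 3.3582
χ² = 0.7313 + 3.6119 + 3.3582 = 7.7014 ≈ 7.701
Degrees of freedom = 3 − 1 = 2; critical value at α = 0.05 is 5.991.
Since 7.701 > 5.991, we reject the null hypothesis — the data do not fit the 1:2:1 ratio.

7.701; not consistent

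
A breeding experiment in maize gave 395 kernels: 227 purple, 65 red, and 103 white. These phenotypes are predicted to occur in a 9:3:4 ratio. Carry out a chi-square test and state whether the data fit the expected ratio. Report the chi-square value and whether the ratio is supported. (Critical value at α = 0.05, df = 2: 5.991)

1.396; consistent

Expected counts for N = 395 under a 9:3:4 ratio (total parts = 16):
  purple: 395 × 9/16 = 222.1875
  red: 395 × 3/16 = 74.0625
  white: 395 × 4/16 = 98.75
χ² = Σ (O − E)² / E
  purple: (227 − 222.1875)² / 222.1875 = 0.1042
  red: (65 − 74.0625)² / 74.0625 = 1.1089
  white: (103 − 98.75)² / 98.75 = 0.1829
χ² = 0.1042 + 1.1089 + 0.1829 = 1.396
Degrees of freedom = 3 − 1 = 2; critical value at α = 0.05 is 5.991.
Since 1.396 < 5.991, we fail to reject the null hypothesis — the data are consistent with the 9:3:4 ratio.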